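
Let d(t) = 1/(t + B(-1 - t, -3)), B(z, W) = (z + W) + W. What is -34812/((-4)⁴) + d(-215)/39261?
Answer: -2391819445/17588928 ≈ -135.98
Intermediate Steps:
B(z, W) = z + 2*W (B(z, W) = (W + z) + W = z + 2*W)
d(t) = -⅐ (d(t) = 1/(t + ((-1 - t) + 2*(-3))) = 1/(t + ((-1 - t) - 6)) = 1/(t + (-7 - t)) = 1/(-7) = -⅐)
-34812/((-4)⁴) + d(-215)/39261 = -34812/((-4)⁴) - ⅐/39261 = -34812/256 - ⅐*1/39261 = -34812*1/256 - 1/274827 = -8703/64 - 1/274827 = -2391819445/17588928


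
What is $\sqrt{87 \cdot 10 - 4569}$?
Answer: $3 i \sqrt{411} \approx 60.819 i$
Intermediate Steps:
$\sqrt{87 \cdot 10 - 4569} = \sqrt{870 - 4569} = \sqrt{-3699} = 3 i \sqrt{411}$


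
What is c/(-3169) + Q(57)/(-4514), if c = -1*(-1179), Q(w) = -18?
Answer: -2632482/7152433 ≈ -0.36805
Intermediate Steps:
c = 1179
c/(-3169) + Q(57)/(-4514) = 1179/(-3169) - 18/(-4514) = 1179*(-1/3169) - 18*(-1/4514) = -1179/3169 + 9/2257 = -2632482/7152433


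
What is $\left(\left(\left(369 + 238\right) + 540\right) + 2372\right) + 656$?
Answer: $4175$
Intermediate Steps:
$\left(\left(\left(369 + 238\right) + 540\right) + 2372\right) + 656 = \left(\left(607 + 540\right) + 2372\right) + 656 = \left(1147 + 2372\right) + 656 = 3519 + 656 = 4175$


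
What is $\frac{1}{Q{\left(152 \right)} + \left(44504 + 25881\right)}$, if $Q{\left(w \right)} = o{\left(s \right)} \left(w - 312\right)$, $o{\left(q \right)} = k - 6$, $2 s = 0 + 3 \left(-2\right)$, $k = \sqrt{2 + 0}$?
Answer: $\frac{14269}{1018011565} + \frac{32 \sqrt{2}}{1018011565} \approx 1.4061 \cdot 10^{-5}$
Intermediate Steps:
$k = \sqrt{2} \approx 1.4142$
$s = -3$ ($s = \frac{0 + 3 \left(-2\right)}{2} = \frac{0 - 6}{2} = \frac{1}{2} \left(-6\right) = -3$)
$o{\left(q \right)} = -6 + \sqrt{2}$ ($o{\left(q \right)} = \sqrt{2} - 6 = -6 + \sqrt{2}$)
$Q{\left(w \right)} = \left(-312 + w\right) \left(-6 + \sqrt{2}\right)$ ($Q{\left(w \right)} = \left(-6 + \sqrt{2}\right) \left(w - 312\right) = \left(-6 + \sqrt{2}\right) \left(-312 + w\right) = \left(-312 + w\right) \left(-6 + \sqrt{2}\right)$)
$\frac{1}{Q{\left(152 \right)} + \left(44504 + 25881\right)} = \frac{1}{- \left(-312 + 152\right) \left(6 - \sqrt{2}\right) + \left(44504 + 25881\right)} = \frac{1}{\left(-1\right) \left(-160\right) \left(6 - \sqrt{2}\right) + 70385} = \frac{1}{\left(960 - 160 \sqrt{2}\right) + 70385} = \frac{1}{71345 - 160 \sqrt{2}}$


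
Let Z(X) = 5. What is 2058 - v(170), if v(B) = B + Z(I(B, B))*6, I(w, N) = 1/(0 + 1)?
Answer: 1858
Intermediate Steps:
I(w, N) = 1 (I(w, N) = 1/1 = 1)
v(B) = 30 + B (v(B) = B + 5*6 = B + 30 = 30 + B)
2058 - v(170) = 2058 - (30 + 170) = 2058 - 1*200 = 2058 - 200 = 1858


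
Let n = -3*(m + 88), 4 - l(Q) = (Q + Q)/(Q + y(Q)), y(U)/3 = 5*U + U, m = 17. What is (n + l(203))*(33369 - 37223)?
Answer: 22780994/19 ≈ 1.1990e+6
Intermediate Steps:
y(U) = 18*U (y(U) = 3*(5*U + U) = 3*(6*U) = 18*U)
l(Q) = 74/19 (l(Q) = 4 - (Q + Q)/(Q + 18*Q) = 4 - 2*Q/(19*Q) = 4 - 2*Q*1/(19*Q) = 4 - 1*2/19 = 4 - 2/19 = 74/19)
n = -315 (n = -3*(17 + 88) = -3*105 = -315)
(n + l(203))*(33369 - 37223) = (-315 + 74/19)*(33369 - 37223) = -5911/19*(-3854) = 22780994/19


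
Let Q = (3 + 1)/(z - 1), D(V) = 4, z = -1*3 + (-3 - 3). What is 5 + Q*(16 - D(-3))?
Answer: ⅕ ≈ 0.20000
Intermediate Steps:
z = -9 (z = -3 - 6 = -9)
Q = -⅖ (Q = (3 + 1)/(-9 - 1) = 4/(-10) = 4*(-⅒) = -⅖ ≈ -0.40000)
5 + Q*(16 - D(-3)) = 5 - 2*(16 - 1*4)/5 = 5 - 2*(16 - 4)/5 = 5 - ⅖*12 = 5 - 24/5 = ⅕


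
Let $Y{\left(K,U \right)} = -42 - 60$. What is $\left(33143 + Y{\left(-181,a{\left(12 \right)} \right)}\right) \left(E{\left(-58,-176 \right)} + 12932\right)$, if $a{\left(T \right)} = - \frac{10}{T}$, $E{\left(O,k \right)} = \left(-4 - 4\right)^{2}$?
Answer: $429400836$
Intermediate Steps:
$E{\left(O,k \right)} = 64$ ($E{\left(O,k \right)} = \left(-8\right)^{2} = 64$)
$Y{\left(K,U \right)} = -102$
$\left(33143 + Y{\left(-181,a{\left(12 \right)} \right)}\right) \left(E{\left(-58,-176 \right)} + 12932\right) = \left(33143 - 102\right) \left(64 + 12932\right) = 33041 \cdot 12996 = 429400836$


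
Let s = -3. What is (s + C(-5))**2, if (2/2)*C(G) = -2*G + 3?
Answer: 100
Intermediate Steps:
C(G) = 3 - 2*G (C(G) = -2*G + 3 = 3 - 2*G)
(s + C(-5))**2 = (-3 + (3 - 2*(-5)))**2 = (-3 + (3 + 10))**2 = (-3 + 13)**2 = 10**2 = 100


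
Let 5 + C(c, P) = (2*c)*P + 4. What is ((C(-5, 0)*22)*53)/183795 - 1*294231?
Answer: -54078187811/183795 ≈ -2.9423e+5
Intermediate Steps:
C(c, P) = -1 + 2*P*c (C(c, P) = -5 + ((2*c)*P + 4) = -5 + (2*P*c + 4) = -5 + (4 + 2*P*c) = -1 + 2*P*c)
((C(-5, 0)*22)*53)/183795 - 1*294231 = (((-1 + 2*0*(-5))*22)*53)/183795 - 1*294231 = (((-1 + 0)*22)*53)*(1/183795) - 294231 = (-1*22*53)*(1/183795) - 294231 = -22*53*(1/183795) - 294231 = -1166*1/183795 - 294231 = -1166/183795 - 294231 = -54078187811/183795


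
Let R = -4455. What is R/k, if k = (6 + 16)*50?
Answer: -81/20 ≈ -4.0500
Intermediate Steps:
k = 1100 (k = 22*50 = 1100)
R/k = -4455/1100 = -4455*1/1100 = -81/20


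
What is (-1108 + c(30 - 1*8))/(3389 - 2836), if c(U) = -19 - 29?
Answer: -1156/553 ≈ -2.0904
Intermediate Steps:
c(U) = -48
(-1108 + c(30 - 1*8))/(3389 - 2836) = (-1108 - 48)/(3389 - 2836) = -1156/553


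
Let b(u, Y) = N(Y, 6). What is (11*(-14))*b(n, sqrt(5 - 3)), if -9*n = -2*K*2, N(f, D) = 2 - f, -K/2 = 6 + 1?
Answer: -308 + 154*sqrt(2) ≈ -90.211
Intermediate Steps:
K = -14 (K = -2*(6 + 1) = -2*7 = -14)
n = -56/9 (n = -(-2*(-14))*2/9 = -28*2/9 = -1/9*56 = -56/9 ≈ -6.2222)
b(u, Y) = 2 - Y
(11*(-14))*b(n, sqrt(5 - 3)) = (11*(-14))*(2 - sqrt(5 - 3)) = -154*(2 - sqrt(2)) = -308 + 154*sqrt(2)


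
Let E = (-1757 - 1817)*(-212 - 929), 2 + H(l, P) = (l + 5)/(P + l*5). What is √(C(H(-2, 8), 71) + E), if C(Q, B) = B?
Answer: √4078005 ≈ 2019.4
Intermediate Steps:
H(l, P) = -2 + (5 + l)/(P + 5*l) (H(l, P) = -2 + (l + 5)/(P + l*5) = -2 + (5 + l)/(P + 5*l))
E = 4077934 (E = -3574*(-1141) = 4077934)
√(C(H(-2, 8), 71) + E) = √(71 + 4077934) = √4078005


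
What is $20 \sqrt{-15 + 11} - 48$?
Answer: $-48 + 40 i \approx -48.0 + 40.0 i$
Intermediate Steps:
$20 \sqrt{-15 + 11} - 48 = 20 \sqrt{-4} - 48 = 20 \cdot 2 i - 48 = 40 i - 48 = -48 + 40 i$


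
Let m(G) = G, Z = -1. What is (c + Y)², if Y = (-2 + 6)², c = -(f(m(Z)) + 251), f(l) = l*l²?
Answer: 54756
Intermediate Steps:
f(l) = l³
c = -250 (c = -((-1)³ + 251) = -(-1 + 251) = -1*250 = -250)
Y = 16 (Y = 4² = 16)
(c + Y)² = (-250 + 16)² = (-234)² = 54756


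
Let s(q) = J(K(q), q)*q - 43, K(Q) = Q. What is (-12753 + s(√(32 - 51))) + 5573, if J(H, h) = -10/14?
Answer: -7223 - 5*I*√19/7 ≈ -7223.0 - 3.1135*I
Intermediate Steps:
J(H, h) = -5/7 (J(H, h) = -10*1/14 = -5/7)
s(q) = -43 - 5*q/7 (s(q) = -5*q/7 - 43 = -43 - 5*q/7)
(-12753 + s(√(32 - 51))) + 5573 = (-12753 + (-43 - 5*√(32 - 51)/7)) + 5573 = (-12753 + (-43 - 5*I*√19/7)) + 5573 = (-12796 - 5*I*√19/7) + 5573 = -7223 - 5*I*√19/7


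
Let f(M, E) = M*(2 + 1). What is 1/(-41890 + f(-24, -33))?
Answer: -1/41962 ≈ -2.3831e-5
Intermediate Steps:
f(M, E) = 3*M (f(M, E) = M*3 = 3*M)
1/(-41890 + f(-24, -33)) = 1/(-41890 + 3*(-24)) = 1/(-41890 - 72) = 1/(-41962) = -1/41962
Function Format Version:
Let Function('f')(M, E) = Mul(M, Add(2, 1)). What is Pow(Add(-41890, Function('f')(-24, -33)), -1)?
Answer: Rational(-1, 41962) ≈ -2.3831e-5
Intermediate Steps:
Function('f')(M, E) = Mul(3, M) (Function('f')(M, E) = Mul(M, 3) = Mul(3, M))
Pow(Add(-41890, Function('f')(-24, -33)), -1) = Pow(Add(-41890, Mul(3, -24)), -1) = Pow(Add(-41890, -72), -1) = Pow(-41962, -1) = Rational(-1, 41962)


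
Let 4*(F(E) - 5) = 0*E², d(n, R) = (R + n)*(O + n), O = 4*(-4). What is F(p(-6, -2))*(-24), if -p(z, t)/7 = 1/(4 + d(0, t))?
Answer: -120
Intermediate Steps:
O = -16
d(n, R) = (-16 + n)*(R + n) (d(n, R) = (R + n)*(-16 + n) = (-16 + n)*(R + n))
p(z, t) = -7/(4 - 16*t) (p(z, t) = -7/(4 + (0² - 16*t - 16*0 + t*0)) = -7/(4 + (0 - 16*t + 0 + 0)) = -7/(4 - 16*t))
F(E) = 5 (F(E) = 5 + (0*E²)/4 = 5 + (¼)*0 = 5 + 0 = 5)
F(p(-6, -2))*(-24) = 5*(-24) = -120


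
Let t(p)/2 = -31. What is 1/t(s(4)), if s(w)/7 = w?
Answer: -1/62 ≈ -0.016129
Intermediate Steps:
s(w) = 7*w
t(p) = -62 (t(p) = 2*(-31) = -62)
1/t(s(4)) = 1/(-62) = -1/62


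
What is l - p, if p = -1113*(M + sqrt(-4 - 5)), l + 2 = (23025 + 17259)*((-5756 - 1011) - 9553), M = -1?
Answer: -657435995 + 3339*I ≈ -6.5744e+8 + 3339.0*I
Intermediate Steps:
l = -657434882 (l = -2 + (23025 + 17259)*((-5756 - 1011) - 9553) = -2 + 40284*(-6767 - 9553) = -2 + 40284*(-16320) = -2 - 657434880 = -657434882)
p = 1113 - 3339*I (p = -1113*(-1 + sqrt(-4 - 5)) = -1113*(-1 + sqrt(-9)) = -1113*(-1 + 3*I) = -371*(-3 + 9*I) = 1113 - 3339*I ≈ 1113.0 - 3339.0*I)
l - p = -657434882 - (1113 - 3339*I) = -657434882 + (-1113 + 3339*I) = -657435995 + 3339*I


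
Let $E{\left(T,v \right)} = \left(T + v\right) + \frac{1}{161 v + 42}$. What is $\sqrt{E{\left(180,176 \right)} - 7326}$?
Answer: $\frac{i \sqrt{5613016833102}}{28378} \approx 83.487 i$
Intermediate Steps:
$E{\left(T,v \right)} = T + v + \frac{1}{42 + 161 v}$ ($E{\left(T,v \right)} = \left(T + v\right) + \frac{1}{42 + 161 v} = T + v + \frac{1}{42 + 161 v}$)
$\sqrt{E{\left(180,176 \right)} - 7326} = \sqrt{\frac{1 + 42 \cdot 180 + 42 \cdot 176 + 161 \cdot 176^{2} + 161 \cdot 180 \cdot 176}{7 \left(6 + 23 \cdot 176\right)} - 7326} = \sqrt{\frac{1 + 7560 + 7392 + 161 \cdot 30976 + 5100480}{7 \left(6 + 4048\right)} - 7326} = \sqrt{\frac{1 + 7560 + 7392 + 4987136 + 5100480}{7 \cdot 4054} - 7326} = \sqrt{\frac{1}{7} \cdot \frac{1}{4054} \cdot 10102569 - 7326} = \sqrt{\frac{10102569}{28378} - 7326} = \sqrt{- \frac{197794659}{28378}} = \frac{i \sqrt{5613016833102}}{28378}$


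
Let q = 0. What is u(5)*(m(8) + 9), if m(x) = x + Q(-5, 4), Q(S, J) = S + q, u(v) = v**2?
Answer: 300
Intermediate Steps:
Q(S, J) = S (Q(S, J) = S + 0 = S)
m(x) = -5 + x (m(x) = x - 5 = -5 + x)
u(5)*(m(8) + 9) = 5**2*((-5 + 8) + 9) = 25*(3 + 9) = 25*12 = 300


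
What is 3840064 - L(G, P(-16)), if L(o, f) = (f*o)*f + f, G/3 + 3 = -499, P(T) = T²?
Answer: 102537024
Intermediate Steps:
G = -1506 (G = -9 + 3*(-499) = -9 - 1497 = -1506)
L(o, f) = f + o*f² (L(o, f) = o*f² + f = f + o*f²)
3840064 - L(G, P(-16)) = 3840064 - (-16)²*(1 + (-16)²*(-1506)) = 3840064 - 256*(1 + 256*(-1506)) = 3840064 - 256*(1 - 385536) = 3840064 - 256*(-385535) = 3840064 - 1*(-98696960) = 3840064 + 98696960 = 102537024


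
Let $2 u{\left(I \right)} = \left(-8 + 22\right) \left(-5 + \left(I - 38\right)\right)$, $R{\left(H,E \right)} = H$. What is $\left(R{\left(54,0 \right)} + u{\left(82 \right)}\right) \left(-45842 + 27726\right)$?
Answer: $-5923932$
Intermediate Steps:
$u{\left(I \right)} = -301 + 7 I$ ($u{\left(I \right)} = \frac{\left(-8 + 22\right) \left(-5 + \left(I - 38\right)\right)}{2} = \frac{14 \left(-5 + \left(I - 38\right)\right)}{2} = \frac{14 \left(-5 + \left(-38 + I\right)\right)}{2} = \frac{14 \left(-43 + I\right)}{2} = \frac{-602 + 14 I}{2} = -301 + 7 I$)
$\left(R{\left(54,0 \right)} + u{\left(82 \right)}\right) \left(-45842 + 27726\right) = \left(54 + \left(-301 + 7 \cdot 82\right)\right) \left(-45842 + 27726\right) = \left(54 + \left(-301 + 574\right)\right) \left(-18116\right) = \left(54 + 273\right) \left(-18116\right) = 327 \left(-18116\right) = -5923932$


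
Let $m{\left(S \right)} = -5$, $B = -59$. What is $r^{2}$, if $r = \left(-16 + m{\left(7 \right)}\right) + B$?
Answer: $6400$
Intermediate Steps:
$r = -80$ ($r = \left(-16 - 5\right) - 59 = -21 - 59 = -80$)
$r^{2} = \left(-80\right)^{2} = 6400$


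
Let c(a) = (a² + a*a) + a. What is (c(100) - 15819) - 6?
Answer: 4275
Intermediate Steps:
c(a) = a + 2*a² (c(a) = (a² + a²) + a = 2*a² + a = a + 2*a²)
(c(100) - 15819) - 6 = (100*(1 + 2*100) - 15819) - 6 = (100*(1 + 200) - 15819) - 6 = (100*201 - 15819) - 6 = (20100 - 15819) - 6 = 4281 - 6 = 4275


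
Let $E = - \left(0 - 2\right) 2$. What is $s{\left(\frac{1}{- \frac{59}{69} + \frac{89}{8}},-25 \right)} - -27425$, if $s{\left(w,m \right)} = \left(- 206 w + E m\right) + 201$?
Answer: $\frac{155931182}{5669} \approx 27506.0$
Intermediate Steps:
$E = 4$ ($E = - \left(-2\right) 2 = \left(-1\right) \left(-4\right) = 4$)
$s{\left(w,m \right)} = 201 - 206 w + 4 m$ ($s{\left(w,m \right)} = \left(- 206 w + 4 m\right) + 201 = 201 - 206 w + 4 m$)
$s{\left(\frac{1}{- \frac{59}{69} + \frac{89}{8}},-25 \right)} - -27425 = \left(201 - \frac{206}{- \frac{59}{69} + \frac{89}{8}} + 4 \left(-25\right)\right) - -27425 = \left(201 - \frac{206}{\left(-59\right) \frac{1}{69} + 89 \cdot \frac{1}{8}} - 100\right) + 27425 = \left(201 - \frac{206}{- \frac{59}{69} + \frac{89}{8}} - 100\right) + 27425 = \left(201 - \frac{206}{\frac{5669}{552}} - 100\right) + 27425 = \left(201 - \frac{113712}{5669} - 100\right) + 27425 = \frac{458857}{5669} + 27425 = \frac{155931182}{5669}$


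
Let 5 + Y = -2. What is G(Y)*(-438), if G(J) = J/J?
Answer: -438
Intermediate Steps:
Y = -7 (Y = -5 - 2 = -7)
G(J) = 1
G(Y)*(-438) = 1*(-438) = -438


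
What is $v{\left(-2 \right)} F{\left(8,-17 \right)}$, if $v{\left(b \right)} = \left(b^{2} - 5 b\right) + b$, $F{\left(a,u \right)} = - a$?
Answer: $-96$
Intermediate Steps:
$v{\left(b \right)} = b^{2} - 4 b$
$v{\left(-2 \right)} F{\left(8,-17 \right)} = - 2 \left(-4 - 2\right) \left(\left(-1\right) 8\right) = \left(-2\right) \left(-6\right) \left(-8\right) = 12 \left(-8\right) = -96$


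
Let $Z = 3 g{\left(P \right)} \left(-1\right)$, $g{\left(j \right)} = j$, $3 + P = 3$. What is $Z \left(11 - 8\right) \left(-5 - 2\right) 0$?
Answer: $0$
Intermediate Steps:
$P = 0$ ($P = -3 + 3 = 0$)
$Z = 0$ ($Z = 3 \cdot 0 \left(-1\right) = 0 \left(-1\right) = 0$)
$Z \left(11 - 8\right) \left(-5 - 2\right) 0 = 0 \left(11 - 8\right) \left(-5 - 2\right) 0 = 0 \cdot 3 \left(-7\right) 0 = 0 \left(-21\right) 0 = 0 \cdot 0 = 0$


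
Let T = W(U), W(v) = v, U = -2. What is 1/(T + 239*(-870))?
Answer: -1/207932 ≈ -4.8093e-6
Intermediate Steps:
T = -2
1/(T + 239*(-870)) = 1/(-2 + 239*(-870)) = 1/(-2 - 207930) = 1/(-207932) = -1/207932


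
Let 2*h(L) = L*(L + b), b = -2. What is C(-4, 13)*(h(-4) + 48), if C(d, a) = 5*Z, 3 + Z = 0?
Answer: -900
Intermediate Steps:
Z = -3 (Z = -3 + 0 = -3)
C(d, a) = -15 (C(d, a) = 5*(-3) = -15)
h(L) = L*(-2 + L)/2 (h(L) = (L*(L - 2))/2 = (L*(-2 + L))/2 = L*(-2 + L)/2)
C(-4, 13)*(h(-4) + 48) = -15*((1/2)*(-4)*(-2 - 4) + 48) = -15*((1/2)*(-4)*(-6) + 48) = -15*(12 + 48) = -15*60 = -900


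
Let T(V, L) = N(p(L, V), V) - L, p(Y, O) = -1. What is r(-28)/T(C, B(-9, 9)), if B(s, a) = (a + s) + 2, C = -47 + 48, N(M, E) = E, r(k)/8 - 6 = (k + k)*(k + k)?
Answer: -25136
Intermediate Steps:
r(k) = 48 + 32*k² (r(k) = 48 + 8*((k + k)*(k + k)) = 48 + 8*((2*k)*(2*k)) = 48 + 8*(4*k²) = 48 + 32*k²)
C = 1
B(s, a) = 2 + a + s
T(V, L) = V - L
r(-28)/T(C, B(-9, 9)) = (48 + 32*(-28)²)/(1 - (2 + 9 - 9)) = (48 + 32*784)/(1 - 1*2) = (48 + 25088)/(1 - 2) = 25136/(-1) = 25136*(-1) = -25136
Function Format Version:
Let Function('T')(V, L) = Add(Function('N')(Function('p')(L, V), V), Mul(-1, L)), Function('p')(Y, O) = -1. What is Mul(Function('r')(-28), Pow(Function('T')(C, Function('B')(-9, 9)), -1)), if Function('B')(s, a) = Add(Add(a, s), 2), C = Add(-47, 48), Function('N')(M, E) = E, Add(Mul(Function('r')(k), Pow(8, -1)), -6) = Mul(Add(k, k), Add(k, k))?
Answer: -25136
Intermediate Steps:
Function('r')(k) = Add(48, Mul(32, Pow(k, 2))) (Function('r')(k) = Add(48, Mul(8, Mul(Add(k, k), Add(k, k)))) = Add(48, Mul(8, Mul(Mul(2, k), Mul(2, k)))) = Add(48, Mul(8, Mul(4, Pow(k, 2)))) = Add(48, Mul(32, Pow(k, 2))))
C = 1
Function('B')(s, a) = Add(2, a, s)
Function('T')(V, L) = Add(V, Mul(-1, L))
Mul(Function('r')(-28), Pow(Function('T')(C, Function('B')(-9, 9)), -1)) = Mul(Add(48, Mul(32, Pow(-28, 2))), Pow(Add(1, Mul(-1, Add(2, 9, -9))), -1)) = Mul(Add(48, Mul(32, 784)), Pow(Add(1, Mul(-1, 2)), -1)) = Mul(Add(48, 25088), Pow(Add(1, -2), -1)) = Mul(25136, Pow(-1, -1)) = Mul(25136, -1) = -25136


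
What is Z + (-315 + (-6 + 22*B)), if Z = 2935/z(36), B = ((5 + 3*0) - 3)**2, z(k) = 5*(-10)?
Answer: -2917/10 ≈ -291.70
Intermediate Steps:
z(k) = -50
B = 4 (B = ((5 + 0) - 3)**2 = (5 - 3)**2 = 2**2 = 4)
Z = -587/10 (Z = 2935/(-50) = 2935*(-1/50) = -587/10 ≈ -58.700)
Z + (-315 + (-6 + 22*B)) = -587/10 + (-315 + (-6 + 22*4)) = -587/10 + (-315 + (-6 + 88)) = -587/10 + (-315 + 82) = -587/10 - 233 = -2917/10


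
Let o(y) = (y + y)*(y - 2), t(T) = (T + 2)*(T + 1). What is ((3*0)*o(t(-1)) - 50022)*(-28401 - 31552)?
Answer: 2998968966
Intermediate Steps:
t(T) = (1 + T)*(2 + T) (t(T) = (2 + T)*(1 + T) = (1 + T)*(2 + T))
o(y) = 2*y*(-2 + y) (o(y) = (2*y)*(-2 + y) = 2*y*(-2 + y))
((3*0)*o(t(-1)) - 50022)*(-28401 - 31552) = ((3*0)*(2*(2 + (-1)**2 + 3*(-1))*(-2 + (2 + (-1)**2 + 3*(-1)))) - 50022)*(-28401 - 31552) = (0*(2*(2 + 1 - 3)*(-2 + (2 + 1 - 3))) - 50022)*(-59953) = (0*(2*0*(-2 + 0)) - 50022)*(-59953) = (0*(2*0*(-2)) - 50022)*(-59953) = (0*0 - 50022)*(-59953) = (0 - 50022)*(-59953) = -50022*(-59953) = 2998968966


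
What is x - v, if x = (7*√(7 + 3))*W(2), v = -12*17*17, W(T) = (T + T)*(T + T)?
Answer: 3468 + 112*√10 ≈ 3822.2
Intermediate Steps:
W(T) = 4*T² (W(T) = (2*T)*(2*T) = 4*T²)
v = -3468 (v = -204*17 = -3468)
x = 112*√10 (x = (7*√(7 + 3))*(4*2²) = (7*√10)*(4*4) = (7*√10)*16 = 112*√10 ≈ 354.18)
x - v = 112*√10 - 1*(-3468) = 112*√10 + 3468 = 3468 + 112*√10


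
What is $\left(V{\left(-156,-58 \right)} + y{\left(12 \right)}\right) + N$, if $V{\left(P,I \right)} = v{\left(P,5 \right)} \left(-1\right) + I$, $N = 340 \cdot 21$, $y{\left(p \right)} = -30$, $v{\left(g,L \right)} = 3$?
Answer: $7049$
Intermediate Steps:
$N = 7140$
$V{\left(P,I \right)} = -3 + I$ ($V{\left(P,I \right)} = 3 \left(-1\right) + I = -3 + I$)
$\left(V{\left(-156,-58 \right)} + y{\left(12 \right)}\right) + N = \left(\left(-3 - 58\right) - 30\right) + 7140 = \left(-61 - 30\right) + 7140 = -91 + 7140 = 7049$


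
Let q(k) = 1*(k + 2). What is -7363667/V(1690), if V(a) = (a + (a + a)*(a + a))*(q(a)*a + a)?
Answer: -7363667/32691985925300 ≈ -2.2524e-7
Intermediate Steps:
q(k) = 2 + k (q(k) = 1*(2 + k) = 2 + k)
V(a) = (a + 4*a**2)*(a + a*(2 + a)) (V(a) = (a + (a + a)*(a + a))*((2 + a)*a + a) = (a + (2*a)*(2*a))*(a*(2 + a) + a) = (a + 4*a**2)*(a + a*(2 + a)))
-7363667/V(1690) = -7363667*1/(2856100*(3 + 4*1690**2 + 13*1690)) = -7363667*1/(2856100*(3 + 4*2856100 + 21970)) = -7363667*1/(2856100*(3 + 11424400 + 21970)) = -7363667/(2856100*11446373) = -7363667/32691985925300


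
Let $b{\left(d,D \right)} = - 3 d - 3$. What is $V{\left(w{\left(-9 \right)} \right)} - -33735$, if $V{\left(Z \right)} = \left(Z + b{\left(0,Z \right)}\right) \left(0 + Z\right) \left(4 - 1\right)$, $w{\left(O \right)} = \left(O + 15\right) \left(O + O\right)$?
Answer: $69699$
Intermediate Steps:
$b{\left(d,D \right)} = -3 - 3 d$
$w{\left(O \right)} = 2 O \left(15 + O\right)$ ($w{\left(O \right)} = \left(15 + O\right) 2 O = 2 O \left(15 + O\right)$)
$V{\left(Z \right)} = 3 Z \left(-3 + Z\right)$ ($V{\left(Z \right)} = \left(Z - 3\right) \left(0 + Z\right) \left(4 - 1\right) = \left(Z + \left(-3 + 0\right)\right) Z 3 = \left(Z - 3\right) 3 Z = \left(-3 + Z\right) 3 Z = 3 Z \left(-3 + Z\right)$)
$V{\left(w{\left(-9 \right)} \right)} - -33735 = 3 \cdot 2 \left(-9\right) \left(15 - 9\right) \left(-3 + 2 \left(-9\right) \left(15 - 9\right)\right) - -33735 = 3 \cdot 2 \left(-9\right) 6 \left(-3 + 2 \left(-9\right) 6\right) + 33735 = 3 \left(-108\right) \left(-3 - 108\right) + 33735 = 3 \left(-108\right) \left(-111\right) + 33735 = 35964 + 33735 = 69699$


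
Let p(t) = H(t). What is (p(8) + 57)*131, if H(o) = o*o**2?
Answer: 74539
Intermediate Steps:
H(o) = o**3
p(t) = t**3
(p(8) + 57)*131 = (8**3 + 57)*131 = (512 + 57)*131 = 569*131 = 74539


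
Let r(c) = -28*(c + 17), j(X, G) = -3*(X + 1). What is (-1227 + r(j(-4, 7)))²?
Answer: 3822025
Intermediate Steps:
j(X, G) = -3 - 3*X (j(X, G) = -3*(1 + X) = -3 - 3*X)
r(c) = -476 - 28*c (r(c) = -28*(17 + c) = -476 - 28*c)
(-1227 + r(j(-4, 7)))² = (-1227 + (-476 - 28*(-3 - 3*(-4))))² = (-1227 + (-476 - 28*(-3 + 12)))² = (-1227 + (-476 - 28*9))² = (-1227 + (-476 - 252))² = (-1227 - 728)² = (-1955)² = 3822025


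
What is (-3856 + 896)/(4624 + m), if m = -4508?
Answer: -740/29 ≈ -25.517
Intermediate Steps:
(-3856 + 896)/(4624 + m) = (-3856 + 896)/(4624 - 4508) = -2960/116 = -2960*1/116 = -740/29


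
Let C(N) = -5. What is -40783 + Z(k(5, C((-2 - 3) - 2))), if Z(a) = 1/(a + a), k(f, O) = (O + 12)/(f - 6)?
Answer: -570963/14 ≈ -40783.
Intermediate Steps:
k(f, O) = (12 + O)/(-6 + f)
Z(a) = 1/(2*a)
-40783 + Z(k(5, C((-2 - 3) - 2))) = -40783 + 1/(2*(((12 - 5)/(-6 + 5)))) = -40783 + 1/(2*((7/(-1)))) = -40783 + 1/(2*((-1*7))) = -40783 + (½)/(-7) = -40783 + (½)*(-⅐) = -40783 - 1/14 = -570963/14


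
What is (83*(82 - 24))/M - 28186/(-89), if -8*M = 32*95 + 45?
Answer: 83526242/274565 ≈ 304.21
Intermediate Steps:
M = -3085/8 (M = -(32*95 + 45)/8 = -(3040 + 45)/8 = -⅛*3085 = -3085/8 ≈ -385.63)
(83*(82 - 24))/M - 28186/(-89) = (83*(82 - 24))/(-3085/8) - 28186/(-89) = (83*58)*(-8/3085) - 28186*(-1/89) = 4814*(-8/3085) + 28186/89 = -38512/3085 + 28186/89 = 83526242/274565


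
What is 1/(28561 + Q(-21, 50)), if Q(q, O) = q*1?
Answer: 1/28540 ≈ 3.5039e-5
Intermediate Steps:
Q(q, O) = q
1/(28561 + Q(-21, 50)) = 1/(28561 - 21) = 1/28540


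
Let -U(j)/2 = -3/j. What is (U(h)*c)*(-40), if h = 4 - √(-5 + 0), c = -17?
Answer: 5440/7 + 1360*I*√5/7 ≈ 777.14 + 434.44*I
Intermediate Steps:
h = 4 - I*√5 (h = 4 - √(-5) = 4 - I*√5 ≈ 4.0 - 2.2361*I)
U(j) = 6/j (U(j) = -(-6)/j = 6/j)
(U(h)*c)*(-40) = ((6/(4 - I*√5))*(-17))*(-40) = -102/(4 - I*√5)*(-40) = 4080/(4 - I*√5)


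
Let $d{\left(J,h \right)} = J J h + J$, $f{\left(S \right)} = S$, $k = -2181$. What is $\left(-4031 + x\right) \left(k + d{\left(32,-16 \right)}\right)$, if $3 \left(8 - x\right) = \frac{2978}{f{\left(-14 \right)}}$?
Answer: $\frac{1538127802}{21} \approx 7.3244 \cdot 10^{7}$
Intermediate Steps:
$x = \frac{1657}{21}$ ($x = 8 - \frac{2978 \frac{1}{-14}}{3} = 8 - \frac{2978 \left(- \frac{1}{14}\right)}{3} = 8 - - \frac{1489}{21} = 8 + \frac{1489}{21} = \frac{1657}{21} \approx 78.905$)
$d{\left(J,h \right)} = J + h J^{2}$ ($d{\left(J,h \right)} = J^{2} h + J = h J^{2} + J = J + h J^{2}$)
$\left(-4031 + x\right) \left(k + d{\left(32,-16 \right)}\right) = \left(-4031 + \frac{1657}{21}\right) \left(-2181 + 32 \left(1 + 32 \left(-16\right)\right)\right) = - \frac{82994 \left(-2181 + 32 \left(1 - 512\right)\right)}{21} = - \frac{82994 \left(-2181 + 32 \left(-511\right)\right)}{21} = - \frac{82994 \left(-2181 - 16352\right)}{21} = \left(- \frac{82994}{21}\right) \left(-18533\right) = \frac{1538127802}{21}$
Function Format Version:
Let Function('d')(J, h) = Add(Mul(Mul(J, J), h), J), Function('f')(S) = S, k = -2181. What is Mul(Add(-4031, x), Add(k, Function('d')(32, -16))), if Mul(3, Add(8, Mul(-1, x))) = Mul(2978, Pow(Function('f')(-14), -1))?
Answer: Rational(1538127802, 21) ≈ 7.3244e+7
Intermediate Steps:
x = Rational(1657, 21) (x = Add(8, Mul(Rational(-1, 3), Mul(2978, Pow(-14, -1)))) = Add(8, Mul(Rational(-1, 3), Mul(2978, Rational(-1, 14)))) = Add(8, Mul(Rational(-1, 3), Rational(-1489, 7))) = Add(8, Rational(1489, 21)) = Rational(1657, 21) ≈ 78.905)
Function('d')(J, h) = Add(J, Mul(h, Pow(J, 2))) (Function('d')(J, h) = Add(Mul(Pow(J, 2), h), J) = Add(Mul(h, Pow(J, 2)), J) = Add(J, Mul(h, Pow(J, 2))))
Mul(Add(-4031, x), Add(k, Function('d')(32, -16))) = Mul(Add(-4031, Rational(1657, 21)), Add(-2181, Mul(32, Add(1, Mul(32, -16))))) = Mul(Rational(-82994, 21), Add(-2181, Mul(32, Add(1, -512)))) = Mul(Rational(-82994, 21), Add(-2181, Mul(32, -511))) = Mul(Rational(-82994, 21), Add(-2181, -16352)) = Mul(Rational(-82994, 21), -18533) = Rational(1538127802, 21)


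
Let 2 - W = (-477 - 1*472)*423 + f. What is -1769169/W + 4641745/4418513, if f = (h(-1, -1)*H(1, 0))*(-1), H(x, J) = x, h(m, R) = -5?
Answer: -1984596126939/591232387504 ≈ -3.3567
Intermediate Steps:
f = 5 (f = -5*1*(-1) = -5*(-1) = 5)
W = 401424 (W = 2 - ((-477 - 1*472)*423 + 5) = 2 - ((-477 - 472)*423 + 5) = 2 - (-949*423 + 5) = 2 - (-401427 + 5) = 2 - 1*(-401422) = 2 + 401422 = 401424)
-1769169/W + 4641745/4418513 = -1769169/401424 + 4641745/4418513 = -1769169*1/401424 + 4641745*(1/4418513) = -589723/133808 + 4641745/4418513 = -1984596126939/591232387504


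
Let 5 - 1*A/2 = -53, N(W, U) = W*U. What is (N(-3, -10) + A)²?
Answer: 21316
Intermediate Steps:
N(W, U) = U*W
A = 116 (A = 10 - 2*(-53) = 10 + 106 = 116)
(N(-3, -10) + A)² = (-10*(-3) + 116)² = (30 + 116)² = 146² = 21316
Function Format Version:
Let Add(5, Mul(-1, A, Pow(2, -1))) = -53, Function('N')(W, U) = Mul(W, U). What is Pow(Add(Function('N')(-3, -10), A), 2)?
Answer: 21316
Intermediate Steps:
Function('N')(W, U) = Mul(U, W)
A = 116 (A = Add(10, Mul(-2, -53)) = Add(10, 106) = 116)
Pow(Add(Function('N')(-3, -10), A), 2) = Pow(Add(Mul(-10, -3), 116), 2) = Pow(Add(30, 116), 2) = Pow(146, 2) = 21316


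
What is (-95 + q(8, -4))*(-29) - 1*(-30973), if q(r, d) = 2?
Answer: 33670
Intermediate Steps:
(-95 + q(8, -4))*(-29) - 1*(-30973) = (-95 + 2)*(-29) - 1*(-30973) = -93*(-29) + 30973 = 2697 + 30973 = 33670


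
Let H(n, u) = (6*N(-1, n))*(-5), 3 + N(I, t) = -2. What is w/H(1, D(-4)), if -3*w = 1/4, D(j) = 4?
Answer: -1/1800 ≈ -0.00055556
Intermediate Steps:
N(I, t) = -5 (N(I, t) = -3 - 2 = -5)
H(n, u) = 150 (H(n, u) = (6*(-5))*(-5) = -30*(-5) = 150)
w = -1/12 (w = -⅓/4 = -⅓*¼ = -1/12 ≈ -0.083333)
w/H(1, D(-4)) = -1/12/150 = -1/12*1/150 = -1/1800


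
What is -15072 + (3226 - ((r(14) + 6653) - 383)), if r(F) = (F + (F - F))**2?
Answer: -18312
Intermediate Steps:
r(F) = F**2 (r(F) = (F + 0)**2 = F**2)
-15072 + (3226 - ((r(14) + 6653) - 383)) = -15072 + (3226 - ((14**2 + 6653) - 383)) = -15072 + (3226 - ((196 + 6653) - 383)) = -15072 + (3226 - (6849 - 383)) = -15072 + (3226 - 1*6466) = -15072 + (3226 - 6466) = -15072 - 3240 = -18312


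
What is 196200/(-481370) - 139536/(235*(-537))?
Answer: 1413632844/2024882905 ≈ 0.69813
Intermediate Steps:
196200/(-481370) - 139536/(235*(-537)) = 196200*(-1/481370) - 139536/(-126195) = -19620/48137 - 139536*(-1/126195) = -19620/48137 + 46512/42065 = 1413632844/2024882905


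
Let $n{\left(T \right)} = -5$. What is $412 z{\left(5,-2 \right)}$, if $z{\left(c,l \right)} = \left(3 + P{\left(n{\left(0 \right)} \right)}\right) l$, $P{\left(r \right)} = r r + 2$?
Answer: $-24720$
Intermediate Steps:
$P{\left(r \right)} = 2 + r^{2}$ ($P{\left(r \right)} = r^{2} + 2 = 2 + r^{2}$)
$z{\left(c,l \right)} = 30 l$ ($z{\left(c,l \right)} = \left(3 + \left(2 + \left(-5\right)^{2}\right)\right) l = \left(3 + \left(2 + 25\right)\right) l = \left(3 + 27\right) l = 30 l$)
$412 z{\left(5,-2 \right)} = 412 \cdot 30 \left(-2\right) = 412 \left(-60\right) = -24720$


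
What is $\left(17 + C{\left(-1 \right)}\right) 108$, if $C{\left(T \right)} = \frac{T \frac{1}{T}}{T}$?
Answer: $1728$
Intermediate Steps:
$C{\left(T \right)} = \frac{1}{T}$ ($C{\left(T \right)} = 1 \frac{1}{T} = \frac{1}{T}$)
$\left(17 + C{\left(-1 \right)}\right) 108 = \left(17 + \frac{1}{-1}\right) 108 = \left(17 - 1\right) 108 = 16 \cdot 108 = 1728$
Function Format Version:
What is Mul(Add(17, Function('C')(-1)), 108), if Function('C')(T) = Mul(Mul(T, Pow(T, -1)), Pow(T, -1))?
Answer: 1728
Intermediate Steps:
Function('C')(T) = Pow(T, -1) (Function('C')(T) = Mul(1, Pow(T, -1)) = Pow(T, -1))
Mul(Add(17, Function('C')(-1)), 108) = Mul(Add(17, Pow(-1, -1)), 108) = Mul(Add(17, -1), 108) = Mul(16, 108) = 1728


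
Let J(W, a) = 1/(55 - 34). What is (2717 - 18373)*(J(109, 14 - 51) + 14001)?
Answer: -4603208432/21 ≈ -2.1920e+8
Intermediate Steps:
J(W, a) = 1/21
(2717 - 18373)*(J(109, 14 - 51) + 14001) = (2717 - 18373)*(1/21 + 14001) = -15656*294022/21 = -4603208432/21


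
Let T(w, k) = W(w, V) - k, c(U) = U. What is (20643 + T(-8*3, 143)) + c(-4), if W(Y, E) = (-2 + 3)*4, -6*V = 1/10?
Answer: 20500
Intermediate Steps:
V = -1/60 (V = -⅙/10 = -⅙*⅒ = -1/60 ≈ -0.016667)
W(Y, E) = 4 (W(Y, E) = 1*4 = 4)
T(w, k) = 4 - k
(20643 + T(-8*3, 143)) + c(-4) = (20643 + (4 - 1*143)) - 4 = (20643 + (4 - 143)) - 4 = (20643 - 139) - 4 = 20504 - 4 = 20500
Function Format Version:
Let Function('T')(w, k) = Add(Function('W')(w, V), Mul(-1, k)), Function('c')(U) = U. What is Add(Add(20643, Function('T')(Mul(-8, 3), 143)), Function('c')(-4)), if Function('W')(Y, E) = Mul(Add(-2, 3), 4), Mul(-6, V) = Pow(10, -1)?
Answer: 20500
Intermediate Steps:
V = Rational(-1, 60) (V = Mul(Rational(-1, 6), Pow(10, -1)) = Mul(Rational(-1, 6), Rational(1, 10)) = Rational(-1, 60) ≈ -0.016667)
Function('W')(Y, E) = 4 (Function('W')(Y, E) = Mul(1, 4) = 4)
Function('T')(w, k) = Add(4, Mul(-1, k))
Add(Add(20643, Function('T')(Mul(-8, 3), 143)), Function('c')(-4)) = Add(Add(20643, Add(4, Mul(-1, 143))), -4) = Add(Add(20643, Add(4, -143)), -4) = Add(Add(20643, -139), -4) = Add(20504, -4) = 20500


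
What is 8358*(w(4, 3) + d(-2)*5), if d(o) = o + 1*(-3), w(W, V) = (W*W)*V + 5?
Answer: 234024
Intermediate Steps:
w(W, V) = 5 + V*W**2 (w(W, V) = W**2*V + 5 = V*W**2 + 5 = 5 + V*W**2)
d(o) = -3 + o (d(o) = o - 3 = -3 + o)
8358*(w(4, 3) + d(-2)*5) = 8358*((5 + 3*4**2) + (-3 - 2)*5) = 8358*((5 + 3*16) - 5*5) = 8358*((5 + 48) - 25) = 8358*(53 - 25) = 8358*28 = 234024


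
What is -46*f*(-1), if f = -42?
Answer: -1932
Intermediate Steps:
-46*f*(-1) = -46*(-42)*(-1) = 1932*(-1) = -1932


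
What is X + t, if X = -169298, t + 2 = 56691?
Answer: -112609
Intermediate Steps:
t = 56689 (t = -2 + 56691 = 56689)
X + t = -169298 + 56689 = -112609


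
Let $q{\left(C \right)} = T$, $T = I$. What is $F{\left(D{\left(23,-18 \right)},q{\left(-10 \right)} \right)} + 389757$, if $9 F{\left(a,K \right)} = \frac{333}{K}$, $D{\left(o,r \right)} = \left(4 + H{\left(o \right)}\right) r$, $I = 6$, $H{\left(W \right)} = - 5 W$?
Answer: $\frac{2338579}{6} \approx 3.8976 \cdot 10^{5}$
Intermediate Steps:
$T = 6$
$q{\left(C \right)} = 6$
$D{\left(o,r \right)} = r \left(4 - 5 o\right)$ ($D{\left(o,r \right)} = \left(4 - 5 o\right) r = r \left(4 - 5 o\right)$)
$F{\left(a,K \right)} = \frac{37}{K}$ ($F{\left(a,K \right)} = \frac{333 \frac{1}{K}}{9} = \frac{37}{K}$)
$F{\left(D{\left(23,-18 \right)},q{\left(-10 \right)} \right)} + 389757 = \frac{37}{6} + 389757 = \frac{2338579}{6}$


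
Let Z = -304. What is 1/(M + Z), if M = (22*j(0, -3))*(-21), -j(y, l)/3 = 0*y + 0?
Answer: -1/304 ≈ -0.0032895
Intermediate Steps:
j(y, l) = 0 (j(y, l) = -3*(0*y + 0) = -3*(0 + 0) = -3*0 = 0)
M = 0 (M = (22*0)*(-21) = 0*(-21) = 0)
1/(M + Z) = 1/(0 - 304) = 1/(-304) = -1/304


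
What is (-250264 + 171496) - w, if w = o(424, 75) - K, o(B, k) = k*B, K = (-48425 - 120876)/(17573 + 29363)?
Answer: -5189788949/46936 ≈ -1.1057e+5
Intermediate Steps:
K = -169301/46936 ≈ -3.6071
o(B, k) = B*k
w = 1492734101/46936 (w = 424*75 - 1*(-169301/46936) = 31800 + 169301/46936 = 1492734101/46936 ≈ 31804.)
(-250264 + 171496) - w = (-250264 + 171496) - 1*1492734101/46936 = -78768 - 1492734101/46936 = -5189788949/46936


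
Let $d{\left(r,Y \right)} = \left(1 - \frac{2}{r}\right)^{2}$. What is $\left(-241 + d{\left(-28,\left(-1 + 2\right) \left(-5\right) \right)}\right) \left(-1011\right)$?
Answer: $\frac{47528121}{196} \approx 2.4249 \cdot 10^{5}$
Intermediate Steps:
$\left(-241 + d{\left(-28,\left(-1 + 2\right) \left(-5\right) \right)}\right) \left(-1011\right) = \left(-241 + \frac{\left(-2 - 28\right)^{2}}{784}\right) \left(-1011\right) = \left(-241 + \frac{\left(-30\right)^{2}}{784}\right) \left(-1011\right) = \left(-241 + \frac{1}{784} \cdot 900\right) \left(-1011\right) = \left(-241 + \frac{225}{196}\right) \left(-1011\right) = \left(- \frac{47011}{196}\right) \left(-1011\right) = \frac{47528121}{196}$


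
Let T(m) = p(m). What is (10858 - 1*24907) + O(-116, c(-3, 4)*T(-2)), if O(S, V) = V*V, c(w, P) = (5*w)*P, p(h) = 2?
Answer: 351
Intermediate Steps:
c(w, P) = 5*P*w
T(m) = 2
O(S, V) = V**2
(10858 - 1*24907) + O(-116, c(-3, 4)*T(-2)) = (10858 - 1*24907) + ((5*4*(-3))*2)**2 = (10858 - 24907) + (-60*2)**2 = -14049 + (-120)**2 = -14049 + 14400 = 351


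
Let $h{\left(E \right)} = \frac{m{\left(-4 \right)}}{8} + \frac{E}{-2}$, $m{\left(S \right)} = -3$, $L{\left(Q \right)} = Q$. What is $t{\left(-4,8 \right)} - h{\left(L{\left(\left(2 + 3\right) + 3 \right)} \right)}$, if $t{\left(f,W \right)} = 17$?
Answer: $\frac{171}{8} \approx 21.375$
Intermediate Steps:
$h{\left(E \right)} = - \frac{3}{8} - \frac{E}{2}$ ($h{\left(E \right)} = - \frac{3}{8} + \frac{E}{-2} = \left(-3\right) \frac{1}{8} + E \left(- \frac{1}{2}\right) = - \frac{3}{8} - \frac{E}{2}$)
$t{\left(-4,8 \right)} - h{\left(L{\left(\left(2 + 3\right) + 3 \right)} \right)} = 17 - \left(- \frac{3}{8} - \frac{\left(2 + 3\right) + 3}{2}\right) = 17 - \left(- \frac{3}{8} - \frac{5 + 3}{2}\right) = 17 - \left(- \frac{3}{8} - 4\right) = 17 - - \frac{35}{8} = 17 + \frac{35}{8} = \frac{171}{8}$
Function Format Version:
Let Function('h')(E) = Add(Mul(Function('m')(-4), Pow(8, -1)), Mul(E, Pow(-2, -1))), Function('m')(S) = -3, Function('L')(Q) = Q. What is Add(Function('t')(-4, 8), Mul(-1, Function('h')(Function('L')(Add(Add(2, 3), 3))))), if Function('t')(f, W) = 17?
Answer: Rational(171, 8) ≈ 21.375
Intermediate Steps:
Function('h')(E) = Add(Rational(-3, 8), Mul(Rational(-1, 2), E)) (Function('h')(E) = Add(Mul(-3, Pow(8, -1)), Mul(E, Pow(-2, -1))) = Add(Mul(-3, Rational(1, 8)), Mul(E, Rational(-1, 2))) = Add(Rational(-3, 8), Mul(Rational(-1, 2), E)))
Add(Function('t')(-4, 8), Mul(-1, Function('h')(Function('L')(Add(Add(2, 3), 3))))) = Add(17, Mul(-1, Add(Rational(-3, 8), Mul(Rational(-1, 2), Add(Add(2, 3), 3))))) = Add(17, Mul(-1, Add(Rational(-3, 8), Mul(Rational(-1, 2), Add(5, 3))))) = Add(17, Mul(-1, Add(Rational(-3, 8), Mul(Rational(-1, 2), 8)))) = Add(17, Mul(-1, Add(Rational(-3, 8), -4))) = Add(17, Mul(-1, Rational(-35, 8))) = Add(17, Rational(35, 8)) = Rational(171, 8)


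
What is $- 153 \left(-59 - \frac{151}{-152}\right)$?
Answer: $\frac{1349001}{152} \approx 8875.0$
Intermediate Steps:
$- 153 \left(-59 - \frac{151}{-152}\right) = - 153 \left(-59 - - \frac{151}{152}\right) = - 153 \left(-59 + \frac{151}{152}\right) = \left(-153\right) \left(- \frac{8817}{152}\right) = \frac{1349001}{152}$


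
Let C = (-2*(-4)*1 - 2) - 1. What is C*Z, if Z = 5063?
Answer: 25315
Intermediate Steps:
C = 5 (C = (8*1 - 2) - 1 = (8 - 2) - 1 = 6 - 1 = 5)
C*Z = 5*5063 = 25315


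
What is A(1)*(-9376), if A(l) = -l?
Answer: 9376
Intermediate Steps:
A(1)*(-9376) = -1*1*(-9376) = -1*(-9376) = 9376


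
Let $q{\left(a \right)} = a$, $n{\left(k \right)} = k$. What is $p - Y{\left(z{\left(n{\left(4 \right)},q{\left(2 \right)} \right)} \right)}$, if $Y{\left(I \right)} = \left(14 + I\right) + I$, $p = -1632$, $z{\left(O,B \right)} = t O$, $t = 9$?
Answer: $-1718$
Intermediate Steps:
$z{\left(O,B \right)} = 9 O$
$Y{\left(I \right)} = 14 + 2 I$
$p - Y{\left(z{\left(n{\left(4 \right)},q{\left(2 \right)} \right)} \right)} = -1632 - \left(14 + 2 \cdot 9 \cdot 4\right) = -1632 - \left(14 + 2 \cdot 36\right) = -1632 - \left(14 + 72\right) = -1632 - 86 = -1718$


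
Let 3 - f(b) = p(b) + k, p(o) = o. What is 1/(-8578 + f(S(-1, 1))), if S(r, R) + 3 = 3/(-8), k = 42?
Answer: -8/68909 ≈ -0.00011610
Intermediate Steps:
S(r, R) = -27/8 (S(r, R) = -3 + 3/(-8) = -3 + 3*(-⅛) = -3 - 3/8 = -27/8)
f(b) = -39 - b (f(b) = 3 - (b + 42) = 3 - (42 + b) = 3 + (-42 - b) = -39 - b)
1/(-8578 + f(S(-1, 1))) = 1/(-8578 + (-39 - 1*(-27/8))) = 1/(-8578 + (-39 + 27/8)) = 1/(-8578 - 285/8) = 1/(-68909/8) = -8/68909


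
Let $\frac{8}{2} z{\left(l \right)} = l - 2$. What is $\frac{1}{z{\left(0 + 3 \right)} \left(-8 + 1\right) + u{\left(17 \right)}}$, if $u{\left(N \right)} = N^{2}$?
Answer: $\frac{4}{1149} \approx 0.0034813$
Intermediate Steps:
$z{\left(l \right)} = - \frac{1}{2} + \frac{l}{4}$ ($z{\left(l \right)} = \frac{l - 2}{4} = \frac{-2 + l}{4} = - \frac{1}{2} + \frac{l}{4}$)
$\frac{1}{z{\left(0 + 3 \right)} \left(-8 + 1\right) + u{\left(17 \right)}} = \frac{1}{\left(- \frac{1}{2} + \frac{0 + 3}{4}\right) \left(-8 + 1\right) + 17^{2}} = \frac{1}{\left(- \frac{1}{2} + \frac{1}{4} \cdot 3\right) \left(-7\right) + 289} = \frac{1}{\left(- \frac{1}{2} + \frac{3}{4}\right) \left(-7\right) + 289} = \frac{1}{\frac{1}{4} \left(-7\right) + 289} = \frac{1}{- \frac{7}{4} + 289} = \frac{1}{\frac{1149}{4}} = \frac{4}{1149}$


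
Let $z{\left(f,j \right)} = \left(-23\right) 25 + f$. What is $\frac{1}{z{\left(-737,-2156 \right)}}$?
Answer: $- \frac{1}{1312} \approx -0.0007622$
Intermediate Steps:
$z{\left(f,j \right)} = -575 + f$
$\frac{1}{z{\left(-737,-2156 \right)}} = \frac{1}{-575 - 737} = \frac{1}{-1312} = - \frac{1}{1312}$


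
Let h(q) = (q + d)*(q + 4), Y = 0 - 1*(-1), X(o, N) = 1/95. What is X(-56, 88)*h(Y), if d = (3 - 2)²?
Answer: 2/19 ≈ 0.10526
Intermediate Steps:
d = 1 (d = 1² = 1)
X(o, N) = 1/95
Y = 1 (Y = 0 + 1 = 1)
h(q) = (1 + q)*(4 + q) (h(q) = (q + 1)*(q + 4) = (1 + q)*(4 + q))
X(-56, 88)*h(Y) = (4 + 1² + 5*1)/95 = (4 + 1 + 5)/95 = (1/95)*10 = 2/19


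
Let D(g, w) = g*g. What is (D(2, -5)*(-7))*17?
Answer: -476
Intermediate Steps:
D(g, w) = g**2
(D(2, -5)*(-7))*17 = (2**2*(-7))*17 = (4*(-7))*17 = -28*17 = -476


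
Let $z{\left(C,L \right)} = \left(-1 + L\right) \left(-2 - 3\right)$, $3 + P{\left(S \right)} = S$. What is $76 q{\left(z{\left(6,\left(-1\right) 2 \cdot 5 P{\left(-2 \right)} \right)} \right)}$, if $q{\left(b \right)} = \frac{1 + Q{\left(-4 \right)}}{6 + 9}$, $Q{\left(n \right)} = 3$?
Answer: $\frac{304}{15} \approx 20.267$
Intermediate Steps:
$P{\left(S \right)} = -3 + S$
$z{\left(C,L \right)} = 5 - 5 L$ ($z{\left(C,L \right)} = \left(-1 + L\right) \left(-5\right) = 5 - 5 L$)
$q{\left(b \right)} = \frac{4}{15}$ ($q{\left(b \right)} = \frac{1 + 3}{6 + 9} = \frac{4}{15}$)
$76 q{\left(z{\left(6,\left(-1\right) 2 \cdot 5 P{\left(-2 \right)} \right)} \right)} = 76 \cdot \frac{4}{15} = \frac{304}{15}$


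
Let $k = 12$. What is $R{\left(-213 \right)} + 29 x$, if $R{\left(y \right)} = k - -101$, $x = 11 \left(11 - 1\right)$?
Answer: $3303$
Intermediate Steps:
$x = 110$ ($x = 11 \cdot 10 = 110$)
$R{\left(y \right)} = 113$ ($R{\left(y \right)} = 12 - -101 = 12 + 101 = 113$)
$R{\left(-213 \right)} + 29 x = 113 + 29 \cdot 110 = 113 + 3190 = 3303$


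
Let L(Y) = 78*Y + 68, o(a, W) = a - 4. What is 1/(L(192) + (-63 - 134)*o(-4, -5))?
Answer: 1/16620 ≈ 6.0168e-5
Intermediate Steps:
o(a, W) = -4 + a
L(Y) = 68 + 78*Y
1/(L(192) + (-63 - 134)*o(-4, -5)) = 1/((68 + 78*192) + (-63 - 134)*(-4 - 4)) = 1/((68 + 14976) - 197*(-8)) = 1/(15044 + 1576) = 1/16620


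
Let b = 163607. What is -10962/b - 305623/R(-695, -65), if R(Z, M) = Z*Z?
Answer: -55296982211/79026271175 ≈ -0.69973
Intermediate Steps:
R(Z, M) = Z²
-10962/b - 305623/R(-695, -65) = -10962/163607 - 305623/((-695)²) = -10962*1/163607 - 305623/483025 = -10962/163607 - 305623*1/483025 = -10962/163607 - 305623/483025 = -55296982211/79026271175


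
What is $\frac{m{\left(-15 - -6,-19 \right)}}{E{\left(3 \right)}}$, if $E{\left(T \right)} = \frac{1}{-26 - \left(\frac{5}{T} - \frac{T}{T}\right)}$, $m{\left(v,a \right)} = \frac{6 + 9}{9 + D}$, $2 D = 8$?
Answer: $- \frac{400}{13} \approx -30.769$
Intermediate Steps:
$D = 4$ ($D = \frac{1}{2} \cdot 8 = 4$)
$m{\left(v,a \right)} = \frac{15}{13}$ ($m{\left(v,a \right)} = \frac{6 + 9}{9 + 4} = \frac{15}{13}$)
$E{\left(T \right)} = \frac{1}{-25 - \frac{5}{T}}$ ($E{\left(T \right)} = \frac{1}{-26 + \left(- \frac{5}{T} + 1\right)} = \frac{1}{-26 + \left(1 - \frac{5}{T}\right)} = \frac{1}{-25 - \frac{5}{T}}$)
$\frac{m{\left(-15 - -6,-19 \right)}}{E{\left(3 \right)}} = \frac{15}{13 \left(\left(-1\right) 3 \frac{1}{5 + 25 \cdot 3}\right)} = \frac{15}{13 \left(\left(-1\right) 3 \frac{1}{5 + 75}\right)} = \frac{15}{13 \left(\left(-1\right) 3 \cdot \frac{1}{80}\right)} = \frac{15}{13 \left(- \frac{3}{80}\right)} = \frac{15}{13} \left(- \frac{80}{3}\right) = - \frac{400}{13}$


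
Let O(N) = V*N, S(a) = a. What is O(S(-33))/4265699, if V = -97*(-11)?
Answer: -35211/4265699 ≈ -0.0082545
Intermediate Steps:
V = 1067
O(N) = 1067*N
O(S(-33))/4265699 = (1067*(-33))/4265699 = -35211*1/4265699 = -35211/4265699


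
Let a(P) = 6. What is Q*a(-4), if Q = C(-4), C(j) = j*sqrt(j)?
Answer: -48*I ≈ -48.0*I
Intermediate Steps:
C(j) = j**(3/2)
Q = -8*I (Q = (-4)**(3/2) = -8*I ≈ -8.0*I)
Q*a(-4) = -8*I*6 = -48*I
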